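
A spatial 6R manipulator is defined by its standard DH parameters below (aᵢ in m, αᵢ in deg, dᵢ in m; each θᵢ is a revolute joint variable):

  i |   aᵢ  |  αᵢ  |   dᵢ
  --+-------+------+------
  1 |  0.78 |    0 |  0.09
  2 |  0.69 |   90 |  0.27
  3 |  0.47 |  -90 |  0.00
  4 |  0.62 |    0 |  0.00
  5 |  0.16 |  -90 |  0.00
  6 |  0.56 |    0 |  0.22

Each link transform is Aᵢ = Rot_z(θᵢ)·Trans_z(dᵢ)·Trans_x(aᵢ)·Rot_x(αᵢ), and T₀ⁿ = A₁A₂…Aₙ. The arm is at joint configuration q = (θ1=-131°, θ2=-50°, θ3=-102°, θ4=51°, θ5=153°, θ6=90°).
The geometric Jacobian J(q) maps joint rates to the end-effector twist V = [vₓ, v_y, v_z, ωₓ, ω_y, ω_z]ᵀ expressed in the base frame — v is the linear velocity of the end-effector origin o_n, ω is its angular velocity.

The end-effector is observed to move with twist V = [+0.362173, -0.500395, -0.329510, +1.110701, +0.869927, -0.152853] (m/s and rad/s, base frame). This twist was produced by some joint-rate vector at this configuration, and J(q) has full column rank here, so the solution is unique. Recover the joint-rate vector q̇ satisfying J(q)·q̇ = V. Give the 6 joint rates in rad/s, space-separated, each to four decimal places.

o_n = [-0.4907, -0.8048, -0.3095]
J₁: ẑ×o_n = [0.8048, -0.4907, 0.0000], ω = ẑ
J2: z=[0.0000, 0.0000, 1.0000] o=[-0.5117, -0.5887, 0.0900] → [0.2162, 0.0210, -0.0000, 0.0000, 0.0000, 1.0000]
J3: z=[0.0175, 0.9998, 0.0000] o=[-1.2016, -0.5766, 0.3600] → [-0.6694, 0.0117, -0.7148, 0.0175, 0.9998, 0.0000]
J4: z=[-0.9780, 0.0171, -0.2079] o=[-1.1039, -0.5783, -0.0997] → [-0.0507, -0.3327, 0.2111, -0.9780, 0.0171, -0.2079]
J5: z=[-0.9780, 0.0171, -0.2079] o=[-1.0312, -1.0615, -0.4814] → [0.0563, 0.0557, -0.2602, -0.9780, 0.0171, -0.2079]
J6: z=[0.1005, 0.9119, -0.3978] o=[-1.0605, -0.9959, -0.3384] → [0.1024, -0.2296, -0.5004, 0.1005, 0.9119, -0.3978]
q̇ = J⁺·V = [0.6320, -0.6530, 0.0880, -0.2110, -0.8330, 0.8770]

0.6320 -0.6530 0.0880 -0.2110 -0.8330 0.8770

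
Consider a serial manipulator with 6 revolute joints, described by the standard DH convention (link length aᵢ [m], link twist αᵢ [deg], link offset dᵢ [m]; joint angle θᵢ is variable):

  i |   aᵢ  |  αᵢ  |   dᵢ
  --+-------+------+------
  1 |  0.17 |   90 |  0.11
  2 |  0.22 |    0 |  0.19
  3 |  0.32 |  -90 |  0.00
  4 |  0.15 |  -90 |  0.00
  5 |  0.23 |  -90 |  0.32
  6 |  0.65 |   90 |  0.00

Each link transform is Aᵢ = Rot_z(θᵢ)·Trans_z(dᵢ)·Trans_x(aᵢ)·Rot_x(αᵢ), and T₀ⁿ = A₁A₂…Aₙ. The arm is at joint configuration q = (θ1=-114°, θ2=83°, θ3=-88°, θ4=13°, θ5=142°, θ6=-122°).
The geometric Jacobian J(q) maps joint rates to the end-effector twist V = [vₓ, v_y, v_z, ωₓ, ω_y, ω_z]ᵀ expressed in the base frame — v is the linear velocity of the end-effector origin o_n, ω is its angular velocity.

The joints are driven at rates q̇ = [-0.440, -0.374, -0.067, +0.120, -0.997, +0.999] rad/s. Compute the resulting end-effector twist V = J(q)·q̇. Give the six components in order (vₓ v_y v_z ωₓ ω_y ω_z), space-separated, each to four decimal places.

0.0973 0.2672 -0.3592 -0.4912 0.5411 0.4965

o_n = [0.4237, -0.8012, 0.3673]
J₁: ẑ×o_n = [0.8012, 0.4237, -0.0000], ω = ẑ
J2: z=[-0.9135, 0.4067, 0.0000] o=[-0.0691, -0.1553, 0.1100] → [0.1047, 0.2351, 0.3896, -0.9135, 0.4067, 0.0000]
J3: z=[-0.9135, 0.4067, 0.0000] o=[-0.2536, -0.1025, 0.3284] → [0.0159, 0.0356, 0.3628, -0.9135, 0.4067, 0.0000]
J4: z=[-0.0354, -0.0796, 0.9962] o=[-0.3833, -0.3937, 0.3005] → [0.4006, 0.8063, 0.0787, -0.0354, -0.0796, 0.9962]
J5: z=[0.9813, -0.1916, 0.0196] o=[-0.4117, -0.5405, 0.2877] → [-0.0101, -0.0617, -0.0958, 0.9813, -0.1916, 0.0196]
J6: z=[0.0886, 0.5395, 0.8373] o=[-0.0583, -0.4132, 0.1683] → [0.4323, 0.3860, -0.2944, 0.0886, 0.5395, 0.8373]
V = J·q̇ = [0.0973, 0.2672, -0.3592, -0.4912, 0.5411, 0.4965]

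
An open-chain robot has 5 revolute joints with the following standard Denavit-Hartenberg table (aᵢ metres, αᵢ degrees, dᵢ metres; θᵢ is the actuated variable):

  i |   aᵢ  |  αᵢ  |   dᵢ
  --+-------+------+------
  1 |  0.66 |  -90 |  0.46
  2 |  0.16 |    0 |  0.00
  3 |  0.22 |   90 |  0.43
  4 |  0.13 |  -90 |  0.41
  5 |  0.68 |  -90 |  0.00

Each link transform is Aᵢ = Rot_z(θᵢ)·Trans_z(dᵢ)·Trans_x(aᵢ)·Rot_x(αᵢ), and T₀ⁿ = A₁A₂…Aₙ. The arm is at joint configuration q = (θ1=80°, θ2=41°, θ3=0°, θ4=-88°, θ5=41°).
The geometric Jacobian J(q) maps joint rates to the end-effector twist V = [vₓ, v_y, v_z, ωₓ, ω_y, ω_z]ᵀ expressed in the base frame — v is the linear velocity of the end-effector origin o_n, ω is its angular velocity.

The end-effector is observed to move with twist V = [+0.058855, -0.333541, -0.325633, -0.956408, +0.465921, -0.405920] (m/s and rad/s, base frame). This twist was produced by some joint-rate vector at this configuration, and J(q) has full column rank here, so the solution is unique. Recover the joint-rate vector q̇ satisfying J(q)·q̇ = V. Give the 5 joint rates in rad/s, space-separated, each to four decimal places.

o_n = [0.3728, 0.8888, 0.1687]
J₁: ẑ×o_n = [-0.8888, 0.3728, 0.0000], ω = ẑ
J2: z=[-0.9848, 0.1736, 0.0000] o=[0.1146, 0.6500, 0.4600] → [-0.0506, -0.2869, -0.2800, -0.9848, 0.1736, 0.0000]
J3: z=[-0.9848, 0.1736, 0.0000] o=[0.1356, 0.7689, 0.3550] → [-0.0324, -0.1835, -0.1593, -0.9848, 0.1736, 0.0000]
J4: z=[0.1139, 0.6461, 0.7547] o=[-0.2591, 1.0071, 0.2107] → [0.0621, 0.4817, -0.4217, 0.1139, 0.6461, 0.7547]
J5: z=[0.0966, 0.7489, -0.6557] o=[-0.0838, 1.2528, 0.5172] → [-0.4996, -0.2657, -0.3771, 0.0966, 0.7489, -0.6557]
q̇ = J⁺·V = [-0.2720, 0.0790, 0.9330, 0.0910, 0.3090]

-0.2720 0.0790 0.9330 0.0910 0.3090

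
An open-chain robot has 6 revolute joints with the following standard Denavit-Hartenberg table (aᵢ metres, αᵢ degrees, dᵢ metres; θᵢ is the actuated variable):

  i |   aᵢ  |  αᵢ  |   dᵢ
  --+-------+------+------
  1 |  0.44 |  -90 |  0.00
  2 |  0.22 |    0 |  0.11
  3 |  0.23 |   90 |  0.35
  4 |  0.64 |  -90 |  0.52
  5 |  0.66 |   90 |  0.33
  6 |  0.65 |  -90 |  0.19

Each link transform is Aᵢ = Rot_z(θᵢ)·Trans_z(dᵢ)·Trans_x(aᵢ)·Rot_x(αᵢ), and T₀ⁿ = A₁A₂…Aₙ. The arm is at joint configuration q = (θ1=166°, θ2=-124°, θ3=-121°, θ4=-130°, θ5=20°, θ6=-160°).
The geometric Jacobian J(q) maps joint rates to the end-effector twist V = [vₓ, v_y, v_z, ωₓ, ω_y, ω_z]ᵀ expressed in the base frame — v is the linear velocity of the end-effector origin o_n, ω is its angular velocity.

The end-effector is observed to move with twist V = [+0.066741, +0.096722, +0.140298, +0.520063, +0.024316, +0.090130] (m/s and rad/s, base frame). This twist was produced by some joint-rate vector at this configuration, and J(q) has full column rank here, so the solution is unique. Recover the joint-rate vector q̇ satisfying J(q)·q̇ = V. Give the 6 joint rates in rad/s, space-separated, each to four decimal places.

o_n = [-0.9322, 0.4228, 0.0487]
J₁: ẑ×o_n = [-0.4228, -0.9322, 0.0000], ω = ẑ
J2: z=[-0.2419, -0.9703, 0.0000] o=[-0.4269, 0.1064, 0.0000] → [-0.0473, 0.0118, -0.5668, -0.2419, -0.9703, 0.0000]
J3: z=[-0.2419, -0.9703, 0.0000] o=[-0.3342, -0.0300, 0.1824] → [0.1297, -0.0323, -0.6898, -0.2419, -0.9703, 0.0000]
J4: z=[-0.8794, 0.2193, -0.4226] o=[-0.3245, -0.3932, -0.0261] → [0.3612, 0.3226, -0.5843, -0.8794, 0.2193, -0.4226]
J5: z=[0.4696, 0.5454, -0.6943] o=[-0.8319, 0.2386, 0.1270] → [0.0851, 0.1064, 0.1412, 0.4696, 0.5454, -0.6943]
J6: z=[-0.8531, 0.4827, -0.1979] o=[-0.5270, 0.8708, 0.3546] → [-0.2363, -0.1808, 0.5779, -0.8531, 0.4827, -0.1979]
q̇ = J⁺·V = [-0.1740, -0.4540, 0.1520, -0.2930, -0.1200, -0.2880]

-0.1740 -0.4540 0.1520 -0.2930 -0.1200 -0.2880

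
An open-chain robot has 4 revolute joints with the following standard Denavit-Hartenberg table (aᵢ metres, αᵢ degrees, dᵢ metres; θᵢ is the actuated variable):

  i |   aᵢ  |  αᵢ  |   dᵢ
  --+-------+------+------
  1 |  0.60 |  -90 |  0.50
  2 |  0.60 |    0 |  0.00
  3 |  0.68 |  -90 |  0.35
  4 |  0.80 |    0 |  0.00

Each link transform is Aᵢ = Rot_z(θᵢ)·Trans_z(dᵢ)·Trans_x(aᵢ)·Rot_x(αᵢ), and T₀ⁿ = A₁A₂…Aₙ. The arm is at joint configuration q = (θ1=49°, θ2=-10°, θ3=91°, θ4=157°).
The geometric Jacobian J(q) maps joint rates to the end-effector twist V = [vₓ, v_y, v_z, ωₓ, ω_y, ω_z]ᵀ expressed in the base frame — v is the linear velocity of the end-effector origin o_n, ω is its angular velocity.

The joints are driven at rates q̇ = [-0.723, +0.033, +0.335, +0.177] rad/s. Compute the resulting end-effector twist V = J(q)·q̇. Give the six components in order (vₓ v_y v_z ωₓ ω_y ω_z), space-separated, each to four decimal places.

0.5744 -0.4432 0.0384 -0.3924 0.1095 -0.7507

o_n = [0.7473, 0.9167, 0.6599]
J₁: ẑ×o_n = [-0.9167, 0.7473, 0.0000], ω = ẑ
J2: z=[-0.7547, 0.6561, 0.0000] o=[0.3936, 0.4528, 0.5000] → [0.1049, 0.1207, -0.5821, -0.7547, 0.6561, 0.0000]
J3: z=[-0.7547, 0.6561, 0.0000] o=[0.7813, 0.8988, 0.6042] → [0.0365, 0.0420, 0.0088, -0.7547, 0.6561, 0.0000]
J4: z=[-0.6480, -0.7454, -0.1564] o=[0.5869, 1.2087, -0.0674] → [-0.5879, 0.4462, 0.3087, -0.6480, -0.7454, -0.1564]
V = J·q̇ = [0.5744, -0.4432, 0.0384, -0.3924, 0.1095, -0.7507]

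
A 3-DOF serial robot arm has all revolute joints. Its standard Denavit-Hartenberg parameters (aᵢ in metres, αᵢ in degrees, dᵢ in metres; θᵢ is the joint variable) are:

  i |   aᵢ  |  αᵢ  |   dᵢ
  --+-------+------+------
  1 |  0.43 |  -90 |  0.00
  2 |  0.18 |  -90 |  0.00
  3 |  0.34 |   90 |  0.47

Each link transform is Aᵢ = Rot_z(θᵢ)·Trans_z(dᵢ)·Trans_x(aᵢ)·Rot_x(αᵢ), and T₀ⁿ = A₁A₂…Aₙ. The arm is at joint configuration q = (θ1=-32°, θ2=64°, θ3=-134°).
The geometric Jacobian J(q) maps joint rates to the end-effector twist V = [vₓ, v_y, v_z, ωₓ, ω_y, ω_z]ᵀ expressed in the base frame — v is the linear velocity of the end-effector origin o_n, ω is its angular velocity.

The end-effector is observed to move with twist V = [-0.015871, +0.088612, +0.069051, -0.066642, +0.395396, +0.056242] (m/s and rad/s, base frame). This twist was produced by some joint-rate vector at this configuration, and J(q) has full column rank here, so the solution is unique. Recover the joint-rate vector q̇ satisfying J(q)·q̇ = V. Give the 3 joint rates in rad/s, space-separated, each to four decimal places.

0.1860 0.3000 0.2960

o_n = [0.1151, 0.2165, -0.1555]
J₁: ẑ×o_n = [-0.2165, 0.1151, 0.0000], ω = ẑ
J2: z=[0.5299, 0.8480, 0.0000] o=[0.3647, -0.2279, 0.0000] → [-0.1319, 0.0824, 0.4471, 0.5299, 0.8480, 0.0000]
J3: z=[-0.7622, 0.4763, -0.4384] o=[0.4316, -0.2697, -0.1618] → [0.2161, 0.1435, -0.2198, -0.7622, 0.4763, -0.4384]
q̇ = J⁺·V = [0.1860, 0.3000, 0.2960]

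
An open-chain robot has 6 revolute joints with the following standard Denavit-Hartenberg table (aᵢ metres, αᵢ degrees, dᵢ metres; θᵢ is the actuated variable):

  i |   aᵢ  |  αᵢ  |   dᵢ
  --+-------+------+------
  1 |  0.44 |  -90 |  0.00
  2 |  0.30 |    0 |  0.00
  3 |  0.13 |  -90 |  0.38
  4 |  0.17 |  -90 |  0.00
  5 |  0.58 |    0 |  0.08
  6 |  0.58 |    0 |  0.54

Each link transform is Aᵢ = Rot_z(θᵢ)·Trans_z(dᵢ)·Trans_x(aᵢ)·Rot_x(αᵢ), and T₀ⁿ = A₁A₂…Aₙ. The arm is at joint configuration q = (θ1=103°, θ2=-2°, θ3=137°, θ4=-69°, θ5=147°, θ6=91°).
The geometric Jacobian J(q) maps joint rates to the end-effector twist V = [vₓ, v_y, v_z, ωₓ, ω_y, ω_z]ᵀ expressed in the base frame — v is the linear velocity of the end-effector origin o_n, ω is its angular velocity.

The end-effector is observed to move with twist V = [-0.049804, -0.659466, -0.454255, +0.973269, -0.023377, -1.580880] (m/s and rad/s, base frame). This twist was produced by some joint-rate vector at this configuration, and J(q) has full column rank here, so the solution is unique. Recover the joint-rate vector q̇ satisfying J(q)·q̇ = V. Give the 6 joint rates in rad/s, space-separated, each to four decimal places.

-0.9050 -0.0070 -0.6870 -0.3070 -0.0510 0.7460

o_n = [0.3524, 0.3608, -0.2082]
J₁: ẑ×o_n = [-0.3608, 0.3524, 0.0000], ω = ẑ
J2: z=[-0.9744, -0.2250, 0.0000] o=[-0.0990, 0.4287, 0.0000] → [0.0468, -0.2029, 0.1678, -0.9744, -0.2250, 0.0000]
J3: z=[-0.9744, -0.2250, 0.0000] o=[-0.1664, 0.7209, 0.0105] → [0.0492, -0.2131, 0.4676, -0.9744, -0.2250, 0.0000]
J4: z=[0.1591, -0.6890, 0.7071] o=[-0.5160, 0.5458, -0.0815] → [0.2182, 0.6342, 0.5689, 0.1591, -0.6890, 0.7071]
J5: z=[0.4977, -0.5626, -0.6601] o=[-0.6610, 0.4681, -0.1245] → [-0.0238, -0.6273, 0.5167, 0.4977, -0.5626, -0.6601]
J6: z=[0.4977, -0.5626, -0.6601] o=[-0.2566, 0.8630, -0.2774] → [-0.3705, -0.4365, 0.0927, 0.4977, -0.5626, -0.6601]
q̇ = J⁺·V = [-0.9050, -0.0070, -0.6870, -0.3070, -0.0510, 0.7460]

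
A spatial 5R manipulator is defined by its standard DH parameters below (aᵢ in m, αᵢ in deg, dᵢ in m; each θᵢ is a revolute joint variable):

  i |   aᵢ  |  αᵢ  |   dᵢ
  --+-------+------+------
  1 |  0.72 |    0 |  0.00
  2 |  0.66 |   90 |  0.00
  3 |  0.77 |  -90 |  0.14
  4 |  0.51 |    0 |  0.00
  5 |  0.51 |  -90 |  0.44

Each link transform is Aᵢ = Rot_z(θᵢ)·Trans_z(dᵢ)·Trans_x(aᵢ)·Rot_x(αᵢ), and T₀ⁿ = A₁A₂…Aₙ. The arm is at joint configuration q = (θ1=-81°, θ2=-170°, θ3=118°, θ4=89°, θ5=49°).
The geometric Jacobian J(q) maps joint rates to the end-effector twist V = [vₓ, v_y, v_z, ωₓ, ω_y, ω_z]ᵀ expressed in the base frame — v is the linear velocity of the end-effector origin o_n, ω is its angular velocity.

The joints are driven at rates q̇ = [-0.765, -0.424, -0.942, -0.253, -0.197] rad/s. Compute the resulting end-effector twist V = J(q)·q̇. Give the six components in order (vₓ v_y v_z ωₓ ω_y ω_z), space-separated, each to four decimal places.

o_n = [-0.5871, -0.8635, 0.1465]
J₁: ẑ×o_n = [0.8635, -0.5871, 0.0000], ω = ẑ
J2: z=[0.0000, 0.0000, 1.0000] o=[0.1126, -0.7111, 0.0000] → [0.1523, -0.6997, 0.0000, 0.0000, 0.0000, 1.0000]
J3: z=[0.9455, 0.3256, 0.0000] o=[-0.1022, -0.0871, 0.0000] → [0.0477, -0.1385, -0.5762, 0.9455, 0.3256, 0.0000]
J4: z=[0.2875, -0.8348, -0.4695] o=[0.1478, -0.3833, 0.6799] → [0.2198, 0.4983, -0.7515, 0.2875, -0.8348, -0.4695]
J5: z=[0.2875, -0.8348, -0.4695] o=[-0.3330, -0.5533, 0.6877] → [0.3062, 0.2749, -0.3013, 0.2875, -0.8348, -0.4695]
V = J·q̇ = [-0.8860, 0.6961, 0.7923, -1.0200, 0.0690, -0.9777]

-0.8860 0.6961 0.7923 -1.0200 0.0690 -0.9777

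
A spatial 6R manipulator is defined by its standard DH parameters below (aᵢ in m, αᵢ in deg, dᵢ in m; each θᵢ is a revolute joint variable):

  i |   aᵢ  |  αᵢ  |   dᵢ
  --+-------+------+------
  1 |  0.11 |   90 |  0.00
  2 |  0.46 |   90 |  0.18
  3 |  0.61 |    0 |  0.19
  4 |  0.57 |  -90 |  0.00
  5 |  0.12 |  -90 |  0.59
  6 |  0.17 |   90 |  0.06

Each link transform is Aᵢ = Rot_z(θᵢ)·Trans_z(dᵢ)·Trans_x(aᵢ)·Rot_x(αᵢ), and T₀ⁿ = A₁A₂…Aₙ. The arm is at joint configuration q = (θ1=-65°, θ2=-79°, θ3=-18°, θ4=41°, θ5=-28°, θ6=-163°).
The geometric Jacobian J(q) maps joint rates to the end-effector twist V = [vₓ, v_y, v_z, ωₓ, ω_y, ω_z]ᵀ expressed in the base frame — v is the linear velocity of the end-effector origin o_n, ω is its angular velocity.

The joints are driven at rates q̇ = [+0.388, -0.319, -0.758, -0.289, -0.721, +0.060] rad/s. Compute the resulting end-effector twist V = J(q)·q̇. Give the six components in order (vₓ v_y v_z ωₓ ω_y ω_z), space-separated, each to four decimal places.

o_n = [-0.6212, -0.5593, -1.3045]
J₁: ẑ×o_n = [0.5593, -0.6212, 0.0000], ω = ẑ
J2: z=[-0.9063, -0.4226, 0.0000] o=[0.0465, -0.0997, 0.0000] → [0.5513, -1.1823, 0.1343, -0.9063, -0.4226, 0.0000]
J3: z=[-0.4149, 0.8897, -0.1908] o=[-0.0796, -0.2553, -0.4515] → [-0.8169, -0.2505, 0.6080, -0.4149, 0.8897, -0.1908]
J4: z=[-0.4149, 0.8897, -0.1908] o=[0.0592, -0.1069, -1.0573] → [-0.3063, 0.0273, 0.7930, -0.4149, 0.8897, -0.1908]
J5: z=[-0.8658, -0.3215, 0.3836] o=[-0.1003, -0.2918, -1.5723] → [0.0165, 0.0320, 0.0641, -0.8658, -0.3215, 0.3836]
J6: z=[0.2349, -0.9378, -0.2557] o=[-0.6641, -0.4657, -1.4525] → [-0.1627, -0.0457, 0.0182, 0.2349, -0.9378, -0.2557]
V = J·q̇ = [0.7272, 0.2923, -0.7781, 1.3618, -0.6212, 0.2959]

0.7272 0.2923 -0.7781 1.3618 -0.6212 0.2959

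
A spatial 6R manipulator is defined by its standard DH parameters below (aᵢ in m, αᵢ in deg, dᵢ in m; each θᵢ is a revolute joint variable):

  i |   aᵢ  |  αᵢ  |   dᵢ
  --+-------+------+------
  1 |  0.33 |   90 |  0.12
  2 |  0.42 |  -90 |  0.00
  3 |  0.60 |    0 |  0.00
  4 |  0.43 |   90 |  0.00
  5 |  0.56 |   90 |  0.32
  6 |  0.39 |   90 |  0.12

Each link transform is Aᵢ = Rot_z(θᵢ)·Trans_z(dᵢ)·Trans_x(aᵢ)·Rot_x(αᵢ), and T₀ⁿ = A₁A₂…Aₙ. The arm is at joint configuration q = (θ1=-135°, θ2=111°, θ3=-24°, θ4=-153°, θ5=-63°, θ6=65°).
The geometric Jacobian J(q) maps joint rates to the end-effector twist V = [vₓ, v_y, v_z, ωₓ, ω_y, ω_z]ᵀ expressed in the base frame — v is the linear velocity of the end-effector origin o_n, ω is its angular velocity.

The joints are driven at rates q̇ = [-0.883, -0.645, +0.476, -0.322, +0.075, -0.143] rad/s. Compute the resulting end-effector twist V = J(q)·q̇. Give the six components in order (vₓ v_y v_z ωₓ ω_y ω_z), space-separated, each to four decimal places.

-0.9745 -0.0527 -0.3990 0.6156 -0.3930 -1.0839

o_n = [-0.3454, -0.9031, 0.6339]
J₁: ẑ×o_n = [0.9031, -0.3454, 0.0000], ω = ẑ
J2: z=[-0.7071, 0.7071, 0.0000] o=[-0.2333, -0.2333, 0.1200] → [0.3634, 0.3634, 0.5529, -0.7071, 0.7071, 0.0000]
J3: z=[0.6601, 0.6601, -0.3584] o=[-0.1269, -0.1269, 0.5121] → [-0.1978, -0.0021, -0.3682, 0.6601, 0.6601, -0.3584]
J4: z=[0.6601, 0.6601, -0.3584] o=[-0.1606, 0.1845, 1.0238] → [-0.6472, 0.3236, -0.5960, 0.6601, 0.6601, -0.3584]
J5: z=[0.6929, -0.7194, -0.0489] o=[-0.2853, 0.0916, 0.6229] → [-0.0565, -0.0047, -0.7325, 0.6929, -0.7194, -0.0489]
J6: z=[-0.0412, -0.1072, 0.9934] o=[-0.4667, -0.5229, 0.5491] → [0.3686, 0.1240, 0.0287, -0.0412, -0.1072, 0.9934]
V = J·q̇ = [-0.9745, -0.0527, -0.3990, 0.6156, -0.3930, -1.0839]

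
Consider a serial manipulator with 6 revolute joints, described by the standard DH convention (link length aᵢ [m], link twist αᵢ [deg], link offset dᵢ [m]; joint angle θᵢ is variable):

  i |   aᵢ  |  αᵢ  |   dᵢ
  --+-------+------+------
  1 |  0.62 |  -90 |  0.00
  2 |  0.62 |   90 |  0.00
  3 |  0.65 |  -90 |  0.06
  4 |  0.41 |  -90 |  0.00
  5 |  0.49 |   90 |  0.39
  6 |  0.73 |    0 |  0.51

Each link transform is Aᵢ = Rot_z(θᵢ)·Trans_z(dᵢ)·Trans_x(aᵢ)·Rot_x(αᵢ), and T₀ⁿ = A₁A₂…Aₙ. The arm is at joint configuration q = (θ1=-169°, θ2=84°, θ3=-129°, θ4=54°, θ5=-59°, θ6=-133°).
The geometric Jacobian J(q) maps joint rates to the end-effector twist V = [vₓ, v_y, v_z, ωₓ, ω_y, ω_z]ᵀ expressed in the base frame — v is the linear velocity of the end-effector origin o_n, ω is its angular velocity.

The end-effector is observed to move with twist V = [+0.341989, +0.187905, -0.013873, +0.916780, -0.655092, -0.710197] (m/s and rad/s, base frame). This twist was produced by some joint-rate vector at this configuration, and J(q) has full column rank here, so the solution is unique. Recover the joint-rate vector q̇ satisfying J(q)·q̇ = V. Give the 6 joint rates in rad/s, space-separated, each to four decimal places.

0.0820 0.6630 -0.3930 0.4760 0.7280 -0.0470

o_n = [-0.9518, 0.5713, -0.3285]
J₁: ẑ×o_n = [-0.5713, -0.9518, 0.0000], ω = ẑ
J2: z=[0.1908, -0.9816, 0.0000] o=[-0.6086, -0.1183, 0.0000] → [0.3224, 0.0627, -0.2053, 0.1908, -0.9816, 0.0000]
J3: z=[-0.9762, -0.1898, 0.1045] o=[-0.6722, -0.1307, -0.6166] → [-0.1281, 0.2521, -0.7384, -0.9762, -0.1898, 0.1045]
J4: z=[-0.1998, 0.6023, -0.7729] o=[-0.7852, 0.3620, -0.2035] → [0.0865, 0.1038, 0.0585, -0.1998, 0.6023, -0.7729]
J5: z=[0.6416, -0.5158, -0.5678] o=[-0.4816, 0.6118, -0.0874] → [0.1014, 0.4217, -0.2685, 0.6416, -0.5158, -0.5678]
J6: z=[-0.7377, -0.2121, -0.6409] o=[-0.1284, 0.8174, -0.5619] → [-0.2072, 0.6999, 0.0069, -0.7377, -0.2121, -0.6409]
q̇ = J⁺·V = [0.0820, 0.6630, -0.3930, 0.4760, 0.7280, -0.0470]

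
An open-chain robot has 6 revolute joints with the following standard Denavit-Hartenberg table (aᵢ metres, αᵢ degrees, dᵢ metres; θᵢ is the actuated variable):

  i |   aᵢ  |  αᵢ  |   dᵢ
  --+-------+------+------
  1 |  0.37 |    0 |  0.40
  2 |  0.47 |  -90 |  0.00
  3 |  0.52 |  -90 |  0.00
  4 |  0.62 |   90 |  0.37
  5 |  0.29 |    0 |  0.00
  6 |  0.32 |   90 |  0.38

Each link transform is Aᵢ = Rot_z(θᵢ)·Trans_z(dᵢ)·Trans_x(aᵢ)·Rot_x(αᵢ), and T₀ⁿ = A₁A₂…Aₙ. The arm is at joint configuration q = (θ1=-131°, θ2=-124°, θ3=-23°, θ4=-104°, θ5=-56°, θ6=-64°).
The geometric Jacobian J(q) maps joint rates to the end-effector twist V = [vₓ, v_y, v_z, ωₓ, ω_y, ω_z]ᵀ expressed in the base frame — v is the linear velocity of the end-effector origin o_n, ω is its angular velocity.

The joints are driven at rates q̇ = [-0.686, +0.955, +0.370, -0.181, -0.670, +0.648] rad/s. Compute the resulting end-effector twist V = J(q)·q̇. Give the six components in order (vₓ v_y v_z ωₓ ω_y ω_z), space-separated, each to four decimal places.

-0.0058 0.0337 0.0975 -0.3493 -0.1465 0.4440

o_n = [-0.8440, -0.0127, 0.5361]
J₁: ẑ×o_n = [0.0127, -0.8440, 0.0000], ω = ẑ
J2: z=[0.0000, 0.0000, 1.0000] o=[-0.2427, -0.2792, 0.4000] → [-0.2665, -0.6012, 0.0000, 0.0000, 0.0000, 1.0000]
J3: z=[-0.9659, -0.2588, 0.0000] o=[-0.3644, 0.1747, 0.4000] → [-0.0352, 0.1315, 0.0569, -0.9659, -0.2588, 0.0000]
J4: z=[-0.1011, 0.3774, -0.9205] o=[-0.4883, 0.6371, 0.6032] → [-0.6235, 0.3206, 0.2000, -0.1011, 0.3774, -0.9205]
J5: z=[0.4648, -0.8001, -0.3791] o=[-1.0710, 0.4877, 0.2040] → [-0.4555, -0.2405, -0.0509, 0.4648, -0.8001, -0.3791]
J6: z=[0.4648, -0.8001, -0.3791] o=[-1.1894, 0.3213, 0.4100] → [-0.2276, -0.1896, 0.1211, 0.4648, -0.8001, -0.3791]
V = J·q̇ = [-0.0058, 0.0337, 0.0975, -0.3493, -0.1465, 0.4440]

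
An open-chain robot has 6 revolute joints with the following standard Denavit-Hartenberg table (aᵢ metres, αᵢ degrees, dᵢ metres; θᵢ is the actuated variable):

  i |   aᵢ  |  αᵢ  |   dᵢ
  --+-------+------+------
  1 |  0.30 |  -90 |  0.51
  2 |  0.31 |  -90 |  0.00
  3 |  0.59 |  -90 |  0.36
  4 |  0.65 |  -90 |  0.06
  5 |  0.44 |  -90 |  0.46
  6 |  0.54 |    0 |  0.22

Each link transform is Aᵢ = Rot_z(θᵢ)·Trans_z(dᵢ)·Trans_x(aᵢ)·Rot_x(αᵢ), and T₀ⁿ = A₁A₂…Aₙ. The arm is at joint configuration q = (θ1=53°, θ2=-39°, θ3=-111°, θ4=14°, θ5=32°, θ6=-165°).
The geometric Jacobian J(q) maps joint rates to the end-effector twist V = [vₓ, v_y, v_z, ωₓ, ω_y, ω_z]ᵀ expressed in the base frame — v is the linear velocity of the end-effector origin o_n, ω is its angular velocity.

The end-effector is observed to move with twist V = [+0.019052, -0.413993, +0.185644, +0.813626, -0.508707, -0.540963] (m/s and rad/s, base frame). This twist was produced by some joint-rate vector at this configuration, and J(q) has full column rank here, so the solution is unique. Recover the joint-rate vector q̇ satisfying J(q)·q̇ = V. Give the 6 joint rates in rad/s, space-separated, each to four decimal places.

-0.2150 -0.5750 -0.0620 0.3490 -0.2830 0.7270

o_n = [-0.6312, 0.5016, 0.7140]
J₁: ẑ×o_n = [-0.5016, -0.6312, 0.0000], ω = ẑ
J2: z=[-0.7986, 0.6018, 0.0000] o=[0.1805, 0.2396, 0.5100] → [0.1228, 0.1629, 0.2792, -0.7986, 0.6018, 0.0000]
J3: z=[0.3787, 0.5026, -0.7771] o=[0.3255, 0.4320, 0.7051] → [0.0586, 0.7402, 0.5072, 0.3787, 0.5026, -0.7771]
J4: z=[0.1504, 0.7951, 0.5875] o=[-0.0769, 0.8132, 0.2923] → [0.5183, -0.3891, 0.3939, 0.1504, 0.7951, 0.5875]
J5: z=[-0.1466, -0.5698, 0.8086] o=[-0.7034, 0.9959, 0.3075] → [0.1681, 0.1179, 0.1136, -0.1466, -0.5698, 0.8086]
J6: z=[0.3905, -0.7844, -0.4819] o=[-1.1707, 0.6260, 0.5309] → [-0.2035, -0.3315, 0.3746, 0.3905, -0.7844, -0.4819]
q̇ = J⁺·V = [-0.2150, -0.5750, -0.0620, 0.3490, -0.2830, 0.7270]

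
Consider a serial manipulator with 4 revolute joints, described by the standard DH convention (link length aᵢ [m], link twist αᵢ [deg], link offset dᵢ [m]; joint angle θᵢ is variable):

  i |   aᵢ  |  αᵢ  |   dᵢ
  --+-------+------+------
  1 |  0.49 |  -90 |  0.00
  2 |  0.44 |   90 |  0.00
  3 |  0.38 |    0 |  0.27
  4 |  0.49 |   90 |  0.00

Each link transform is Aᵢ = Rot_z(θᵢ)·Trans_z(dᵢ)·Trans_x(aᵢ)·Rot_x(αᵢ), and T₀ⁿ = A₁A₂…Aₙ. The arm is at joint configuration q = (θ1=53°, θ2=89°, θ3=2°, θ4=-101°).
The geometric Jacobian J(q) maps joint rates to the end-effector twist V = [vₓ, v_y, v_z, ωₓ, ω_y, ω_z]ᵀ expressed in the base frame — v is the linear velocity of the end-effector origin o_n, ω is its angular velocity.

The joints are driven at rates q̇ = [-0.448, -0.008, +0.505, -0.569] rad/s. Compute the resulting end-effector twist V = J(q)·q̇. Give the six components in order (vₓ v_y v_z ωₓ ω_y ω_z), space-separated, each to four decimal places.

o_n = [0.8411, 0.3340, -0.7383]
J₁: ẑ×o_n = [-0.3340, 0.8411, 0.0000], ω = ẑ
J2: z=[-0.7986, 0.6018, 0.0000] o=[0.2949, 0.3913, 0.0000] → [-0.4443, -0.5896, -0.2829, -0.7986, 0.6018, 0.0000]
J3: z=[0.6017, 0.7985, 0.0175] o=[0.2995, 0.3975, -0.4399] → [-0.2371, 0.1890, -0.4706, 0.6017, 0.7985, 0.0175]
J4: z=[0.6017, 0.7985, 0.0175] o=[0.4554, 0.6263, -0.8149] → [0.0663, -0.0394, -0.4839, 0.6017, 0.7985, 0.0175]
V = J·q̇ = [-0.0043, -0.2542, 0.0399, -0.0321, -0.0559, -0.4491]

-0.0043 -0.2542 0.0399 -0.0321 -0.0559 -0.4491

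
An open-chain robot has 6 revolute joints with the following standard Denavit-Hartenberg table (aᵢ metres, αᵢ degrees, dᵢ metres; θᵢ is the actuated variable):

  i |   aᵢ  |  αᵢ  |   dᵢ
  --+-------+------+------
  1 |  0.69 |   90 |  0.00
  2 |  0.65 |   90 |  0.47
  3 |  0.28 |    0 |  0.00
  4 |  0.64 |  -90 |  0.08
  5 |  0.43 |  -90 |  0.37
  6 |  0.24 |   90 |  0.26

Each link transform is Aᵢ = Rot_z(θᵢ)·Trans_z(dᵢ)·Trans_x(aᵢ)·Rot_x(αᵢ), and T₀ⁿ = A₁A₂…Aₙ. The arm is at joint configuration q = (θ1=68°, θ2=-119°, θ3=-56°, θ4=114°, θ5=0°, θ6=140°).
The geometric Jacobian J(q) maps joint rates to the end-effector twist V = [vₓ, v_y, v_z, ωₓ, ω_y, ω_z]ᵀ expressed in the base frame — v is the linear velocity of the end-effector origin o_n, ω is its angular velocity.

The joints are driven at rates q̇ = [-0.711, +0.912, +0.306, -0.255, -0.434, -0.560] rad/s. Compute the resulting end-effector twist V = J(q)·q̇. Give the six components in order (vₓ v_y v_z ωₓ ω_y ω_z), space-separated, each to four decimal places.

o_n = [1.1422, -0.1191, -1.0434]
J₁: ẑ×o_n = [0.1191, 1.1422, -0.0000], ω = ẑ
J2: z=[0.9272, -0.3746, 0.0000] o=[0.2585, 0.6398, 0.0000] → [0.3909, 0.9674, -0.3726, 0.9272, -0.3746, 0.0000]
J3: z=[-0.3276, -0.8109, 0.4848] o=[0.5762, 0.1715, -0.5685] → [0.5260, 0.1188, 0.5542, -0.3276, -0.8109, 0.4848]
J4: z=[-0.3276, -0.8109, 0.4848] o=[0.3325, 0.1881, -0.7054] → [0.4230, 0.2818, 0.7573, -0.3276, -0.8109, 0.4848]
J5: z=[0.6453, 0.1827, 0.7417] o=[0.7480, -0.2326, -0.9633] → [-0.0988, 0.3441, 0.0012, 0.6453, 0.1827, 0.7417]
J6: z=[0.3276, 0.8109, -0.4848] o=[1.2835, -0.4040, -0.8881] → [0.0122, 0.1193, 0.2079, 0.3276, 0.8109, -0.4848]
V = J·q̇ = [0.3609, -0.1815, -0.4802, 0.3653, -0.9164, -0.7367]

0.3609 -0.1815 -0.4802 0.3653 -0.9164 -0.7367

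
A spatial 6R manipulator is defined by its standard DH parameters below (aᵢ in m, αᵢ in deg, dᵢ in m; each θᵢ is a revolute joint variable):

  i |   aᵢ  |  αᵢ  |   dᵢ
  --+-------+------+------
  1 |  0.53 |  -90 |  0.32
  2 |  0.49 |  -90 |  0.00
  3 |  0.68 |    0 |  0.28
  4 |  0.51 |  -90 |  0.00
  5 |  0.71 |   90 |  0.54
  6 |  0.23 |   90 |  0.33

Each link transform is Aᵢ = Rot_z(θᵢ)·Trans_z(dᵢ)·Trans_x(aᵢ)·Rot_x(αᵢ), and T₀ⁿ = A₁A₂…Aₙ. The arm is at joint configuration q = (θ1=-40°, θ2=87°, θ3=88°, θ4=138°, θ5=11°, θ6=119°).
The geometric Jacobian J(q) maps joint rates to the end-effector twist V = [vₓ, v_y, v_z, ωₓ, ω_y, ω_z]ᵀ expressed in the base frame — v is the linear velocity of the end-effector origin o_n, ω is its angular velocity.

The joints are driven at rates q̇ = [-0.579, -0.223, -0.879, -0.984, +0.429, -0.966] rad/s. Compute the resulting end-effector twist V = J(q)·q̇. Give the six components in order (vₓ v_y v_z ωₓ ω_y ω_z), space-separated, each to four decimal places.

0.3474 -0.6073 1.9420 2.1311 -1.8634 -0.8679

o_n = [0.4717, 0.4789, 0.0539]
J₁: ẑ×o_n = [-0.4789, 0.4717, 0.0000], ω = ẑ
J2: z=[0.6428, 0.7660, 0.0000] o=[0.4060, -0.3407, 0.3200] → [-0.2038, 0.1710, 0.4765, 0.6428, 0.7660, 0.0000]
J3: z=[-0.7650, 0.6419, -0.0523] o=[0.4256, -0.3572, -0.1693] → [0.1871, 0.1684, -0.6691, -0.7650, 0.6419, -0.0523]
J4: z=[-0.7650, 0.6419, -0.0523] o=[-0.2244, -0.6988, -0.2077] → [0.2296, 0.1637, -1.3478, -0.7650, 0.6419, -0.0523]
J5: z=[0.4754, 0.5079, -0.7184] o=[-0.0028, -0.4059, 0.1461] → [0.5887, -0.2971, 0.1795, 0.4754, 0.5079, -0.7184]
J6: z=[-0.6680, 0.7397, 0.0810] o=[0.6604, 0.1818, 0.2488] → [-0.1682, -0.1454, -0.0589, -0.6680, 0.7397, 0.0810]
V = J·q̇ = [0.3474, -0.6073, 1.9420, 2.1311, -1.8634, -0.8679]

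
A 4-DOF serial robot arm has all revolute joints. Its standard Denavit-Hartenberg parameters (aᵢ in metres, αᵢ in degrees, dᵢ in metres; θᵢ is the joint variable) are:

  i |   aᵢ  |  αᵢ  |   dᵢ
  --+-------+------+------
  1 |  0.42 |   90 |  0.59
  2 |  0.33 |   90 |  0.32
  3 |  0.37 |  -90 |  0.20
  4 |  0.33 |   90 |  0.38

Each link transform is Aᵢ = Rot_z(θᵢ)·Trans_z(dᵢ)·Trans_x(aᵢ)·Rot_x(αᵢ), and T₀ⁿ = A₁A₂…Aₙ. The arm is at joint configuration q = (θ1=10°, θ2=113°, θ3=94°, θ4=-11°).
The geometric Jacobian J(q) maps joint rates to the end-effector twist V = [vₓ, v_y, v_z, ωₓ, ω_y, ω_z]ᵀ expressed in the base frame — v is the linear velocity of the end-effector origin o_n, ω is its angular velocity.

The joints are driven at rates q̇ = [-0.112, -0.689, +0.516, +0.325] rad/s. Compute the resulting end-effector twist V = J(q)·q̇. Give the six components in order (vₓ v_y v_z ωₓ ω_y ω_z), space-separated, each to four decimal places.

-0.0837 0.1089 -0.5517 0.4689 0.8053 -0.2088

o_n = [0.8607, -0.8492, 0.6030]
J₁: ẑ×o_n = [0.8492, 0.8607, -0.0000], ω = ẑ
J2: z=[0.1736, -0.9848, 0.0000] o=[0.4136, 0.0729, 0.5900] → [-0.0128, -0.0023, 0.2802, 0.1736, -0.9848, 0.0000]
J3: z=[0.9065, 0.1598, 0.3907] o=[0.3422, -0.2646, 0.8938] → [0.1819, 0.4662, -0.6128, 0.9065, 0.1598, 0.3907]
J4: z=[0.3717, 0.1364, -0.9183] o=[0.5975, -0.5944, 0.9482] → [-0.2811, -0.1133, -0.1306, 0.3717, 0.1364, -0.9183]
V = J·q̇ = [-0.0837, 0.1089, -0.5517, 0.4689, 0.8053, -0.2088]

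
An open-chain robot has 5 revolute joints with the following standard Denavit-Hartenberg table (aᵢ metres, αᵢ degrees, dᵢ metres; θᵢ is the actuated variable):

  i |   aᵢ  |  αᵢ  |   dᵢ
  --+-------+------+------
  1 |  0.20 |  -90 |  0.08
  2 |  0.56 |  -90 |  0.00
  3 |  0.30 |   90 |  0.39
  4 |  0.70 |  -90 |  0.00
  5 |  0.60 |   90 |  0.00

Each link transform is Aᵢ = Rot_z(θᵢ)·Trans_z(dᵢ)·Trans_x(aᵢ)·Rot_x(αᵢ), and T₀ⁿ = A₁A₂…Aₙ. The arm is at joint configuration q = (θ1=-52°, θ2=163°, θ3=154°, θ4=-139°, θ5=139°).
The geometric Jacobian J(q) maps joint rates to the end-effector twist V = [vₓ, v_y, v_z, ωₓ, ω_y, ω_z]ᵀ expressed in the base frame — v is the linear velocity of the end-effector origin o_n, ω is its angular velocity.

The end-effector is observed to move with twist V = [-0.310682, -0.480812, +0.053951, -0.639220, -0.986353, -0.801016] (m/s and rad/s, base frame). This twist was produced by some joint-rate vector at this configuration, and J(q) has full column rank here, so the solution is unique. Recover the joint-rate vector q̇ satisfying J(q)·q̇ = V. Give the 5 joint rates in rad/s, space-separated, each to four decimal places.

o_n = [0.1537, 0.2972, 0.2144]
J₁: ẑ×o_n = [-0.2972, 0.1537, 0.0000], ω = ẑ
J2: z=[0.7880, 0.6157, 0.0000] o=[0.1231, -0.1576, 0.0800] → [0.0828, -0.1059, 0.3396, 0.7880, 0.6157, 0.0000]
J3: z=[-0.1800, 0.2304, 0.9563] o=[-0.2066, 0.2644, -0.0837] → [0.0373, 0.3982, -0.0889, -0.1800, 0.2304, 0.9563]
J4: z=[-0.9664, -0.2230, -0.1282] o=[-0.2217, 0.0701, 0.3681] → [0.0634, -0.1966, -0.1358, -0.9664, -0.2230, -0.1282]
J5: z=[0.2564, -0.7953, -0.5493] o=[-0.2361, 0.4647, -0.2099] → [-0.4295, -0.3229, 0.2670, 0.2564, -0.7953, -0.5493]
q̇ = J⁺·V = [-0.0220, -0.2320, -0.2700, 0.7290, 0.7780]

-0.0220 -0.2320 -0.2700 0.7290 0.7780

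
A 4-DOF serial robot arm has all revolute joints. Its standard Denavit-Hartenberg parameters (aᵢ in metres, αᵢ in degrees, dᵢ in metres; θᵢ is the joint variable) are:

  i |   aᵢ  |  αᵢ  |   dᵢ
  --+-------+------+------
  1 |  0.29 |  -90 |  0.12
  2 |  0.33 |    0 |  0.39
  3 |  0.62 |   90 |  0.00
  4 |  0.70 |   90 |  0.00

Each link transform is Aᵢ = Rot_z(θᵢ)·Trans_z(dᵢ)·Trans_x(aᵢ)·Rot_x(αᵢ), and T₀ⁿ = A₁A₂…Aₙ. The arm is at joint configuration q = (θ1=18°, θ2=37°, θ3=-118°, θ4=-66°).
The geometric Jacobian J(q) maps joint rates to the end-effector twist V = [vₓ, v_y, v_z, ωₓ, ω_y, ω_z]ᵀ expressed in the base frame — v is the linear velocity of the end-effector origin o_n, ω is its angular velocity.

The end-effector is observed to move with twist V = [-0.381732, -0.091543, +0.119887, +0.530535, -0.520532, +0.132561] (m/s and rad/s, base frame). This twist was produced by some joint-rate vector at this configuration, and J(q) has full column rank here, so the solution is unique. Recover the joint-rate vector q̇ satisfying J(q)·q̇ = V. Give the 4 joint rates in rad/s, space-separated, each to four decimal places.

0.1870 -0.9350 0.2760 -0.3480

o_n = [0.7382, -0.0225, 0.8150]
J₁: ẑ×o_n = [0.0225, 0.7382, -0.0000], ω = ẑ
J2: z=[-0.3090, 0.9511, 0.0000] o=[0.2758, 0.0896, 0.1200] → [0.6610, 0.2148, -0.4051, -0.3090, 0.9511, 0.0000]
J3: z=[-0.3090, 0.9511, 0.0000] o=[0.4059, 0.5420, -0.0786] → [0.8498, 0.2761, -0.1415, -0.3090, 0.9511, 0.0000]
J4: z=[-0.9393, -0.3052, 0.1564] o=[0.4982, 0.5719, 0.5338] → [0.0072, 0.3017, 0.6316, -0.9393, -0.3052, 0.1564]
q̇ = J⁺·V = [0.1870, -0.9350, 0.2760, -0.3480]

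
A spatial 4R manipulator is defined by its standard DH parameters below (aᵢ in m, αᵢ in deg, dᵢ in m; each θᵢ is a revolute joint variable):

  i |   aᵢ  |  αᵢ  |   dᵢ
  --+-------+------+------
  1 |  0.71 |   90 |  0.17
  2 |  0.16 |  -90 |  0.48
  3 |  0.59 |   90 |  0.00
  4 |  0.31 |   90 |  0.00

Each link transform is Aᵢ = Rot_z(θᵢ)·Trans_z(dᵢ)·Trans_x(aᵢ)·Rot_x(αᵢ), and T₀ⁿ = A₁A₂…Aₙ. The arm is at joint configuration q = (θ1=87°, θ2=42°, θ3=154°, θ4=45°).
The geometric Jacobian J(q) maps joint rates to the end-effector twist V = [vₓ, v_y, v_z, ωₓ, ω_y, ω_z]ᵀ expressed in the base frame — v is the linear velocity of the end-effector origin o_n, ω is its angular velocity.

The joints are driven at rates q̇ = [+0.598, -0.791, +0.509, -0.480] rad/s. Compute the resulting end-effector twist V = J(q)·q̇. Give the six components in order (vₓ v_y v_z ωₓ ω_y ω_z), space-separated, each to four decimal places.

0.2269 -0.2428 0.1872 -0.3851 -0.4775 0.8355

o_n = [0.1325, 0.1350, -0.0467]
J₁: ẑ×o_n = [-0.1350, 0.1325, 0.0000], ω = ẑ
J2: z=[0.9986, -0.0523, 0.0000] o=[0.0372, 0.7090, 0.1700] → [0.0113, 0.2164, -0.5683, 0.9986, -0.0523, 0.0000]
J3: z=[-0.0350, -0.6682, 0.7431] o=[0.5227, 0.8026, 0.2771] → [0.7125, -0.3013, -0.2374, -0.0350, -0.6682, 0.7431]
J4: z=[-0.8805, 0.3724, 0.2933] o=[0.2438, 0.4226, -0.0778] → [0.0959, -0.0053, 0.2947, -0.8805, 0.3724, 0.2933]
V = J·q̇ = [0.2269, -0.2428, 0.1872, -0.3851, -0.4775, 0.8355]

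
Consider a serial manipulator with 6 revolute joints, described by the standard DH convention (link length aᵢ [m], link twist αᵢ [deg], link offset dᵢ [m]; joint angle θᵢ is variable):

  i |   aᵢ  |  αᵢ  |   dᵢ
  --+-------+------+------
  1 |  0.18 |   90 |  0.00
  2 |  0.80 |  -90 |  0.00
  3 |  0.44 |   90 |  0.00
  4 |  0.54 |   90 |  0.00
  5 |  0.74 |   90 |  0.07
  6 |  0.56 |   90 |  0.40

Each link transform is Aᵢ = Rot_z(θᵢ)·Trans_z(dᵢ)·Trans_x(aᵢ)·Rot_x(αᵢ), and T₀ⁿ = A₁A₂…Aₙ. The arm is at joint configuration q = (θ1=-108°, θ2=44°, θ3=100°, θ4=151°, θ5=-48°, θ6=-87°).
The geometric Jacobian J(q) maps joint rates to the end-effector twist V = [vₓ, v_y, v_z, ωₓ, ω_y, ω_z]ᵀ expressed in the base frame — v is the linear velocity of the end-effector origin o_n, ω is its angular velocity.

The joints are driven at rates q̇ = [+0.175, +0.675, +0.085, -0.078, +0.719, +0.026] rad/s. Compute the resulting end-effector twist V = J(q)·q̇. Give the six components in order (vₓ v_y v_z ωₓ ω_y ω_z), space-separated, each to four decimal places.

o_n = [-0.6497, -0.0627, -0.0067]
J₁: ẑ×o_n = [0.0627, -0.6497, 0.0000], ω = ẑ
J2: z=[-0.9511, 0.3090, 0.0000] o=[-0.0556, -0.1712, 0.0000] → [-0.0021, -0.0063, 0.0804, -0.9511, 0.3090, 0.0000]
J3: z=[0.2147, 0.6607, 0.7193] o=[-0.2335, -0.7185, 0.5557] → [-0.8433, -0.1787, 0.4157, 0.2147, 0.6607, 0.7193]
J4: z=[-0.0538, -0.7274, 0.6841] o=[0.1956, -0.8001, 0.5027] → [-0.1340, -0.6057, -0.6545, -0.0538, -0.7274, 0.6841]
J5: z=[0.6605, 0.4879, 0.5707] o=[-0.2087, -0.5395, 0.7479] → [-0.6403, 0.2468, 0.5301, 0.6605, 0.4879, 0.5707]
J6: z=[0.5925, 0.1281, -0.7953] o=[-0.5038, 0.1336, 0.6366] → [-0.2385, 0.4972, -0.0976, 0.5925, 0.1281, -0.7953]
V = J·q̇ = [-0.5182, 0.1045, 0.5193, -0.1292, 0.6756, 0.5724]

-0.5182 0.1045 0.5193 -0.1292 0.6756 0.5724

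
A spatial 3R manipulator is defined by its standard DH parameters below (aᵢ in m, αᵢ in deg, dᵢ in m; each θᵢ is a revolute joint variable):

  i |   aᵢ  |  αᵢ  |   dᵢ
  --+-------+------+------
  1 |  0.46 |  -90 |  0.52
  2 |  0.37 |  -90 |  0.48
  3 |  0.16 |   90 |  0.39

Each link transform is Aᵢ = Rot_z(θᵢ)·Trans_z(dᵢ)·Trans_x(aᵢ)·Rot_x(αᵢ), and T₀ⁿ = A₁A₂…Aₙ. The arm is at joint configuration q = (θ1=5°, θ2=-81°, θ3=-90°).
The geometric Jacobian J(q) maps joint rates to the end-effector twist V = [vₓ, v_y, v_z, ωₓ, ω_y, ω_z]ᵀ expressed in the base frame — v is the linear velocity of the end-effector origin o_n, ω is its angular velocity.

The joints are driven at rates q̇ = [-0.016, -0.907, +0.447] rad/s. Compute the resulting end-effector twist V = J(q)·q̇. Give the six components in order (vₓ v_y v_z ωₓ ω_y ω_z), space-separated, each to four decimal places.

o_n = [0.8439, 0.7163, 0.8244]
J₁: ẑ×o_n = [-0.7163, 0.8439, 0.0000], ω = ẑ
J2: z=[-0.0872, 0.9962, 0.0000] o=[0.4582, 0.0401, 0.5200] → [0.3033, 0.0265, -0.4431, -0.0872, 0.9962, 0.0000]
J3: z=[0.9839, 0.0861, -0.1564] o=[0.4741, 0.5233, 0.8854] → [0.0249, 0.0022, 0.1580, 0.9839, 0.0861, -0.1564]
V = J·q̇ = [-0.2525, -0.0366, 0.4725, 0.5189, -0.8651, -0.0859]

-0.2525 -0.0366 0.4725 0.5189 -0.8651 -0.0859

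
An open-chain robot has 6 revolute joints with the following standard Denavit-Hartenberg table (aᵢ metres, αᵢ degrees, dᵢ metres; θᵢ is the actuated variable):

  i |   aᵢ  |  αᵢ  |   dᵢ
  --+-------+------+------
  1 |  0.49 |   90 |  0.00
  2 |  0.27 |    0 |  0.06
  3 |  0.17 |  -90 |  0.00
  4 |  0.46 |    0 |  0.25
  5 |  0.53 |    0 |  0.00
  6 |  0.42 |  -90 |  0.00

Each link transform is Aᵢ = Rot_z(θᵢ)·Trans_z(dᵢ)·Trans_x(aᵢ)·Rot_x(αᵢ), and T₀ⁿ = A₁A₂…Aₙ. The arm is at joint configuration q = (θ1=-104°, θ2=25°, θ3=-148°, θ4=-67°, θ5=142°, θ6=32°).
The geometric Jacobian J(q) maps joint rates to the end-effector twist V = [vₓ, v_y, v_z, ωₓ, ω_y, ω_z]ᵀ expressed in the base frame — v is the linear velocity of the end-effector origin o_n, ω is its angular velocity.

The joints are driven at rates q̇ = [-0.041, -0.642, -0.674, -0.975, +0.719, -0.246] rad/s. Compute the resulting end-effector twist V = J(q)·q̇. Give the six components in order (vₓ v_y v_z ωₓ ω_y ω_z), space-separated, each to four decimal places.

o_n = [0.2369, -0.8280, -0.3274]
J₁: ẑ×o_n = [0.8280, 0.2369, -0.0000], ω = ẑ
J2: z=[-0.9703, 0.2419, 0.0000] o=[-0.1185, -0.4754, 0.0000] → [-0.0792, -0.3177, 0.2561, -0.9703, 0.2419, 0.0000]
J3: z=[-0.9703, 0.2419, 0.0000] o=[-0.2360, -0.6984, 0.1141] → [-0.1068, -0.4284, 0.0114, -0.9703, 0.2419, 0.0000]
J4: z=[-0.2029, -0.8138, -0.5446] o=[-0.2136, -0.6085, -0.0285] → [0.1238, -0.3060, 0.4111, -0.2029, -0.8138, -0.5446]
J5: z=[-0.2029, -0.8138, -0.5446] o=[-0.6515, -0.6145, -0.3154] → [-0.1064, -0.4863, 0.7662, -0.2029, -0.8138, -0.5446]
J6: z=[-0.2029, -0.8138, -0.5446] o=[-0.1366, -0.6659, -0.4304] → [-0.1721, -0.1825, 0.3369, -0.2029, -0.8138, -0.5446]
V = J·q̇ = [-0.0660, 0.4766, -0.1048, 1.3788, 0.0901, 0.2324]

-0.0660 0.4766 -0.1048 1.3788 0.0901 0.2324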